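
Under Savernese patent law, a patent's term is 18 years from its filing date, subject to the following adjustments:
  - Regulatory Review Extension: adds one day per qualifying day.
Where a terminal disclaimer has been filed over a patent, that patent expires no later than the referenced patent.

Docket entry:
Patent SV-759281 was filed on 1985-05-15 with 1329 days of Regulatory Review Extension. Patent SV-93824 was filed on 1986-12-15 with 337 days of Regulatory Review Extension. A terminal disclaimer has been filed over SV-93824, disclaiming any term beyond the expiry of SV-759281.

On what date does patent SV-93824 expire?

Natural term of SV-93824:
  Base: filing + 18 years → 15 December 2004.
  Regulatory Review Extension: +337 days → 17 November 2005.
Expiry of referenced patent SV-759281:
  Base: filing + 18 years → 15 May 2003.
  Regulatory Review Extension: +1329 days → 3 January 2007.
Terminal disclaimer: SV-93824 expires on the earlier of 17 November 2005 and 3 January 2007.

November 17, 2005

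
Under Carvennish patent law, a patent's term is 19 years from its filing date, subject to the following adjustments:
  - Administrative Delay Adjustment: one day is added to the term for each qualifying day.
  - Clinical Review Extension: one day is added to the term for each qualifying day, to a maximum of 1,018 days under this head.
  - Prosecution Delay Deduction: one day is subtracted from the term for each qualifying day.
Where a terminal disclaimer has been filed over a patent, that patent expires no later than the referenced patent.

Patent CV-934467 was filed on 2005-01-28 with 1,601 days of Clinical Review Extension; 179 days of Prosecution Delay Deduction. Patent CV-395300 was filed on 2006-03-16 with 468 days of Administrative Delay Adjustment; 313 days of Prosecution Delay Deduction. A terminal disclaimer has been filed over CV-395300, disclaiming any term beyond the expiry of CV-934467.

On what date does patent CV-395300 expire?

August 18, 2025

Natural term of CV-395300:
  Base: filing + 19 years → 16 March 2025.
  Administrative Delay Adjustment: +468 days → 27 June 2026.
  Prosecution Delay Deduction: −313 days → 18 August 2025.
Expiry of referenced patent CV-934467:
  Base: filing + 19 years → 28 January 2024.
  Clinical Review Extension: 1601 days claimed exceeds the 1018-day cap, so +1018 days → 11 November 2026.
  Prosecution Delay Deduction: −179 days → 16 May 2026.
Terminal disclaimer: CV-395300 expires on the earlier of 18 August 2025 and 16 May 2026.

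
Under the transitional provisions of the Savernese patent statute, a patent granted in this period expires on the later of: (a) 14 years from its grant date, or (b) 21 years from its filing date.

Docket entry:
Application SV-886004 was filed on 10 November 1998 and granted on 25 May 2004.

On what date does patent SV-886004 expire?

(a) grant + 14 years → 25 May 2018.
(b) filing + 21 years → 10 November 2019.
Later of the two: 10 November 2019.

2019-11-10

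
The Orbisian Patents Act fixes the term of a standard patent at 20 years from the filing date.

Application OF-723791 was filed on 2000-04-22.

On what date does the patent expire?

April 22, 2020

Filing date + 20 years → 22 April 2020.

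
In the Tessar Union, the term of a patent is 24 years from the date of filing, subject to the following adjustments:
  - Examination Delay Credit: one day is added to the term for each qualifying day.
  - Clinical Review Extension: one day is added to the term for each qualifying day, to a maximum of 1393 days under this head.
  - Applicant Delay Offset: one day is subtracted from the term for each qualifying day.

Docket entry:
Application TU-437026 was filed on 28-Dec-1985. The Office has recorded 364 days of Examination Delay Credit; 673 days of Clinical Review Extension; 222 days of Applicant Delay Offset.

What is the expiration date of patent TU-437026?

March 22, 2012

Base term: filing date + 24 years → 28 December 2009.
Examination Delay Credit: +364 days → 27 December 2010.
Clinical Review Extension: 673 days (within the 1393-day cap) → +673 days → 30 October 2012.
Applicant Delay Offset: −222 days → 22 March 2012.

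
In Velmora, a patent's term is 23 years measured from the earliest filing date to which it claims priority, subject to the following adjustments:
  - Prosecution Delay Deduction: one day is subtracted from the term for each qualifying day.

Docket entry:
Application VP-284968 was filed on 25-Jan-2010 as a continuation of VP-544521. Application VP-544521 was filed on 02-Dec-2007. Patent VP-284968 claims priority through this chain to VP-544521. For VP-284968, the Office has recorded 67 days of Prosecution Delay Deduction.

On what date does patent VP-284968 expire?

Earliest priority filing: 2 December 2007.
Base term: 2 December 2007 + 23 years → 2 December 2030.
Prosecution Delay Deduction: −67 days → 26 September 2030.

September 26, 2030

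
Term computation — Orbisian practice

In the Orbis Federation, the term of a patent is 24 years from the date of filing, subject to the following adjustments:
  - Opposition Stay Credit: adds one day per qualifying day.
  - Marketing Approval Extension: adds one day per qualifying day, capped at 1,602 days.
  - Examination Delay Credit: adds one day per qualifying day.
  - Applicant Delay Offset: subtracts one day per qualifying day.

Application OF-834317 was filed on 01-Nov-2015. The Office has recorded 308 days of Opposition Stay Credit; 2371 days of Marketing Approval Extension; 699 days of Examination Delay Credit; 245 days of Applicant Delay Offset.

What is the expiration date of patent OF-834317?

April 22, 2046

Base term: filing date + 24 years → 1 November 2039.
Opposition Stay Credit: +308 days → 4 September 2040.
Marketing Approval Extension: 2371 days claimed exceeds the 1602-day cap, so +1602 days → 23 January 2045.
Examination Delay Credit: +699 days → 23 December 2046.
Applicant Delay Offset: −245 days → 22 April 2046.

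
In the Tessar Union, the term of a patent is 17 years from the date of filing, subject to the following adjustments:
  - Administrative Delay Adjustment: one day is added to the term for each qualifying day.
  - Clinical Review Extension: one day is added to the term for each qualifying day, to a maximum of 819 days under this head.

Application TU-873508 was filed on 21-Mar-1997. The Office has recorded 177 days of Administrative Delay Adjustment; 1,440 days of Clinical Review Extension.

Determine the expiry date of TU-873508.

Base term: filing date + 17 years → 21 March 2014.
Administrative Delay Adjustment: +177 days → 14 September 2014.
Clinical Review Extension: 1440 days claimed exceeds the 819-day cap, so +819 days → 11 December 2016.

December 11, 2016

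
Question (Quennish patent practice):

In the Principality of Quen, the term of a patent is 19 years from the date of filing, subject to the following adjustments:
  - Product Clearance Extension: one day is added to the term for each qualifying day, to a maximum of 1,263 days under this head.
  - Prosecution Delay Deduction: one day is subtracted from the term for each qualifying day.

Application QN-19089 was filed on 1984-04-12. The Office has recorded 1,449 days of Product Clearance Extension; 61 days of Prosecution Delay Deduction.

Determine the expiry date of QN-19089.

2006-07-27

Base term: filing date + 19 years → 12 April 2003.
Product Clearance Extension: 1449 days claimed exceeds the 1263-day cap, so +1263 days → 26 September 2006.
Prosecution Delay Deduction: −61 days → 27 July 2006.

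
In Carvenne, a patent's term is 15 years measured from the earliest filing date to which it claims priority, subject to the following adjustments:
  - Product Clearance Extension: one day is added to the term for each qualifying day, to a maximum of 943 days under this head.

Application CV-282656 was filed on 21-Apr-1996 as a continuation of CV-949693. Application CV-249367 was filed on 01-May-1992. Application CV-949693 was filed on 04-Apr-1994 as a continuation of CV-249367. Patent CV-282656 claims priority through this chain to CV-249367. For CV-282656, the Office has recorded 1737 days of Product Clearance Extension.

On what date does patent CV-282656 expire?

November 29, 2009

Earliest priority filing: 1 May 1992.
Base term: 1 May 1992 + 15 years → 1 May 2007.
Product Clearance Extension: 1737 days claimed exceeds the 943-day cap, so +943 days → 29 November 2009.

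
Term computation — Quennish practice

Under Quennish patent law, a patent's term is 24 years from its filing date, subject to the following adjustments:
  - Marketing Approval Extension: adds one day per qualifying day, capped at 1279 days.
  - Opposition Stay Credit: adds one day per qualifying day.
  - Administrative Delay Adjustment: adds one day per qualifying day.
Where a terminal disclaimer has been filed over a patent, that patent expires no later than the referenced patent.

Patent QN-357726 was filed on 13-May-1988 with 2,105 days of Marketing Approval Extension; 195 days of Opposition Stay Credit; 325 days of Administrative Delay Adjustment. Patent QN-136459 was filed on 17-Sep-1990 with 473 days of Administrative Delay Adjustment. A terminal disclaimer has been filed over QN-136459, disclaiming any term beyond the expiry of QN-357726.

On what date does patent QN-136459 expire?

January 3, 2016

Natural term of QN-136459:
  Base: filing + 24 years → 17 September 2014.
  Administrative Delay Adjustment: +473 days → 3 January 2016.
Expiry of referenced patent QN-357726:
  Base: filing + 24 years → 13 May 2012.
  Marketing Approval Extension: 2105 days claimed exceeds the 1279-day cap, so +1279 days → 13 November 2015.
  Opposition Stay Credit: +195 days → 26 May 2016.
  Administrative Delay Adjustment: +325 days → 16 April 2017.
Terminal disclaimer: QN-136459 expires on the earlier of 3 January 2016 and 16 April 2017.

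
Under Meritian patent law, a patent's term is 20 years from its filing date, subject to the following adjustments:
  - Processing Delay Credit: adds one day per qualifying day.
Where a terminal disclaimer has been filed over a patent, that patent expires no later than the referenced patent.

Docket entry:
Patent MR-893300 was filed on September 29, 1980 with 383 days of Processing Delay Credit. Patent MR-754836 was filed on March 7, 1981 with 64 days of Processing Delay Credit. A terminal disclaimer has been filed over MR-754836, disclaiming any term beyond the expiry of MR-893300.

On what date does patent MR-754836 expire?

Natural term of MR-754836:
  Base: filing + 20 years → 7 March 2001.
  Processing Delay Credit: +64 days → 10 May 2001.
Expiry of referenced patent MR-893300:
  Base: filing + 20 years → 29 September 2000.
  Processing Delay Credit: +383 days → 17 October 2001.
Terminal disclaimer: MR-754836 expires on the earlier of 10 May 2001 and 17 October 2001.

May 10, 2001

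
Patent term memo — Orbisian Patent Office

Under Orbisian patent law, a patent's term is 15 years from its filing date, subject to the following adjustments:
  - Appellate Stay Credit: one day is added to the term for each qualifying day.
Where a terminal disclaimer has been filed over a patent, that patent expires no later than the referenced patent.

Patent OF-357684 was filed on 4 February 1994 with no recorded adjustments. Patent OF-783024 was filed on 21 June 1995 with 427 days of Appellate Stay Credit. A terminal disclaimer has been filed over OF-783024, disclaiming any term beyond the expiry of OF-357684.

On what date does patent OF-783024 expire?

2009-02-04

Natural term of OF-783024:
  Base: filing + 15 years → 21 June 2010.
  Appellate Stay Credit: +427 days → 22 August 2011.
Expiry of referenced patent OF-357684:
  Base: filing + 15 years → 4 February 2009.
Terminal disclaimer: OF-783024 expires on the earlier of 22 August 2011 and 4 February 2009.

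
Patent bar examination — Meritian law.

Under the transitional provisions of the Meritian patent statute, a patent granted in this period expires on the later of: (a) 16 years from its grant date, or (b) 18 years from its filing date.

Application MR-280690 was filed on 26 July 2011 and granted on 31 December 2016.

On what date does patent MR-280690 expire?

December 31, 2032

(a) grant + 16 years → 31 December 2032.
(b) filing + 18 years → 26 July 2029.
Later of the two: 31 December 2032.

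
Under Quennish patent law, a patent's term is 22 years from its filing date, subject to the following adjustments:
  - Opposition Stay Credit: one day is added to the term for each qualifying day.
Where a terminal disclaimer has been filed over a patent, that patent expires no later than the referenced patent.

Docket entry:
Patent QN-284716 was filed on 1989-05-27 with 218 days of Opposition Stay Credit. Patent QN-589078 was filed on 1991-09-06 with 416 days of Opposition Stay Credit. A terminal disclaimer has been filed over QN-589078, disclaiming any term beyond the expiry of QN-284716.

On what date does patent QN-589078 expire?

Natural term of QN-589078:
  Base: filing + 22 years → 6 September 2013.
  Opposition Stay Credit: +416 days → 27 October 2014.
Expiry of referenced patent QN-284716:
  Base: filing + 22 years → 27 May 2011.
  Opposition Stay Credit: +218 days → 31 December 2011.
Terminal disclaimer: QN-589078 expires on the earlier of 27 October 2014 and 31 December 2011.

December 31, 2011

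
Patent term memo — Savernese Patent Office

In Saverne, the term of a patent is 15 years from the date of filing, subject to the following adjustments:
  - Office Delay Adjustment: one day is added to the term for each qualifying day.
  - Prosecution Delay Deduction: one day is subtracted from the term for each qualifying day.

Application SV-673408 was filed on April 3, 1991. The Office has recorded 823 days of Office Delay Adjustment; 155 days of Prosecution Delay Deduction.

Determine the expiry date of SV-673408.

2008-01-31

Base term: filing date + 15 years → 3 April 2006.
Office Delay Adjustment: +823 days → 4 July 2008.
Prosecution Delay Deduction: −155 days → 31 January 2008.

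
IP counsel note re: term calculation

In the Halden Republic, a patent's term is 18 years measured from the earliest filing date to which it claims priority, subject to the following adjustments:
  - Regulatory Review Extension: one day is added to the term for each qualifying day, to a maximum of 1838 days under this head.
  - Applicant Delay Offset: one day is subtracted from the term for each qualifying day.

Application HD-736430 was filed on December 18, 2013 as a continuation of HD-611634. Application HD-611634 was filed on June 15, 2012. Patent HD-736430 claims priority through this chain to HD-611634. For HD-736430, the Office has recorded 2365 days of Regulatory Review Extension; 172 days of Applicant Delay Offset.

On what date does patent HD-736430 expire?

Earliest priority filing: 15 June 2012.
Base term: 15 June 2012 + 18 years → 15 June 2030.
Regulatory Review Extension: 2365 days claimed exceeds the 1838-day cap, so +1838 days → 27 June 2035.
Applicant Delay Offset: −172 days → 6 January 2035.

2035-01-06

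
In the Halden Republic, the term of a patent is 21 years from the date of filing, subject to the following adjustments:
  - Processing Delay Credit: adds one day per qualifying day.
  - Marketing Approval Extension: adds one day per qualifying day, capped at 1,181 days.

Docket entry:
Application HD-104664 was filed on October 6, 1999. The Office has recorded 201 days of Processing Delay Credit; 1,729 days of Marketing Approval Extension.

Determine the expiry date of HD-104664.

Base term: filing date + 21 years → 6 October 2020.
Processing Delay Credit: +201 days → 25 April 2021.
Marketing Approval Extension: 1729 days claimed exceeds the 1181-day cap, so +1181 days → 19 July 2024.

July 19, 2024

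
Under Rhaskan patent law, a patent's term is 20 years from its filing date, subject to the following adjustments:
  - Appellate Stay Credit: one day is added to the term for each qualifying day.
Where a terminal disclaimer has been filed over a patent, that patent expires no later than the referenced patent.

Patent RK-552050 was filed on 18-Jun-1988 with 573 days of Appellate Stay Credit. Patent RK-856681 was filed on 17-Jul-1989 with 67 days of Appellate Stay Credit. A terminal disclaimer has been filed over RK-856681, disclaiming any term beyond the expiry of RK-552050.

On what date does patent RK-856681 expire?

Natural term of RK-856681:
  Base: filing + 20 years → 17 July 2009.
  Appellate Stay Credit: +67 days → 22 September 2009.
Expiry of referenced patent RK-552050:
  Base: filing + 20 years → 18 June 2008.
  Appellate Stay Credit: +573 days → 12 January 2010.
Terminal disclaimer: RK-856681 expires on the earlier of 22 September 2009 and 12 January 2010.

September 22, 2009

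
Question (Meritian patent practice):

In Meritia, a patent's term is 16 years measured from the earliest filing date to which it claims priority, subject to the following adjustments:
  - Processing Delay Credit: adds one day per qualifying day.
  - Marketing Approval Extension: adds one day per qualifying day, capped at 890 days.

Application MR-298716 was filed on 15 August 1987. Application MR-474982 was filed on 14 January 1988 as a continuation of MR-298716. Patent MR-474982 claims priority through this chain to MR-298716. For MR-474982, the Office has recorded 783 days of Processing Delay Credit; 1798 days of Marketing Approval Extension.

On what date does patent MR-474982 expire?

Earliest priority filing: 15 August 1987.
Base term: 15 August 1987 + 16 years → 15 August 2003.
Processing Delay Credit: +783 days → 6 October 2005.
Marketing Approval Extension: 1798 days claimed exceeds the 890-day cap, so +890 days → 14 March 2008.

2008-03-14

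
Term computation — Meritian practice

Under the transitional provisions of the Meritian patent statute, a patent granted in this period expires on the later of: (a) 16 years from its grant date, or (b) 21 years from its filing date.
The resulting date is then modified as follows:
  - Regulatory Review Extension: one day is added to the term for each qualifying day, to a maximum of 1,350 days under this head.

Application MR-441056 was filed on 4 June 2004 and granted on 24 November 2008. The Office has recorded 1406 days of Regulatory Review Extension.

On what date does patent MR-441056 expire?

2029-02-13

(a) grant + 16 years → 24 November 2024.
(b) filing + 21 years → 4 June 2025.
Later of the two: 4 June 2025.
Regulatory Review Extension: 1406 days claimed exceeds the 1350-day cap, so +1350 days → 13 February 2029.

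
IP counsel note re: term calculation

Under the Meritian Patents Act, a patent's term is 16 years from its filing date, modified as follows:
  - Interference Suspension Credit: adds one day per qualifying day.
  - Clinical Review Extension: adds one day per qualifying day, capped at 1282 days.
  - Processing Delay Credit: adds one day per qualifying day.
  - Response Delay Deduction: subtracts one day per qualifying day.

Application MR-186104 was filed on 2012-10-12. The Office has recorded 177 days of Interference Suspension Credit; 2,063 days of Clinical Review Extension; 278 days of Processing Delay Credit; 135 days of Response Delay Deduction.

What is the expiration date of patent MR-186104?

Base term: filing date + 16 years → 12 October 2028.
Interference Suspension Credit: +177 days → 7 April 2029.
Clinical Review Extension: 2063 days claimed exceeds the 1282-day cap, so +1282 days → 10 October 2032.
Processing Delay Credit: +278 days → 15 July 2033.
Response Delay Deduction: −135 days → 2 March 2033.

March 2, 2033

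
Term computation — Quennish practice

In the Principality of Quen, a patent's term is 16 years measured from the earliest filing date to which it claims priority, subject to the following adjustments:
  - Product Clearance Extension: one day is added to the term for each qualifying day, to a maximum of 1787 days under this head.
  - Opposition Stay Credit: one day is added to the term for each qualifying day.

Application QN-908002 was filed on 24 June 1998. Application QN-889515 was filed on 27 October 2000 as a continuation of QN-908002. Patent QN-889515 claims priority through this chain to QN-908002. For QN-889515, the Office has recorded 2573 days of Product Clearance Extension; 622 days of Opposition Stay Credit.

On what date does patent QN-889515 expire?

Earliest priority filing: 24 June 1998.
Base term: 24 June 1998 + 16 years → 24 June 2014.
Product Clearance Extension: 2573 days claimed exceeds the 1787-day cap, so +1787 days → 16 May 2019.
Opposition Stay Credit: +622 days → 27 January 2021.

January 27, 2021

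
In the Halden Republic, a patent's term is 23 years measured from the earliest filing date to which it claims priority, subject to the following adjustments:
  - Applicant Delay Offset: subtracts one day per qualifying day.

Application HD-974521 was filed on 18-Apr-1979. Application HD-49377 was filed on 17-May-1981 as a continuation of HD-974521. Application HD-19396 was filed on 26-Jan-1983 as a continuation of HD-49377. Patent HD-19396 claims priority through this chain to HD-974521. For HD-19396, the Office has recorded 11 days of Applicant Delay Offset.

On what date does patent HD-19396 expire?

Earliest priority filing: 18 April 1979.
Base term: 18 April 1979 + 23 years → 18 April 2002.
Applicant Delay Offset: −11 days → 7 April 2002.

April 7, 2002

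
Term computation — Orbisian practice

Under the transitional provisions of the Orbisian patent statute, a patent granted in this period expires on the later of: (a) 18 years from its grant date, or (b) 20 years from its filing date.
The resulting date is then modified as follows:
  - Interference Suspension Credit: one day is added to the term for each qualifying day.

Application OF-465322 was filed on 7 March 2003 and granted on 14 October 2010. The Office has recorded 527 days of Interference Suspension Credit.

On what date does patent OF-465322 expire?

2030-03-25

(a) grant + 18 years → 14 October 2028.
(b) filing + 20 years → 7 March 2023.
Later of the two: 14 October 2028.
Interference Suspension Credit: +527 days → 25 March 2030.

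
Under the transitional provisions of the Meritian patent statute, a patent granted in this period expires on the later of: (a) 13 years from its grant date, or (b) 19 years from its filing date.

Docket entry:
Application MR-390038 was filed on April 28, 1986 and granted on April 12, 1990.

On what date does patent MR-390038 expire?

April 28, 2005

(a) grant + 13 years → 12 April 2003.
(b) filing + 19 years → 28 April 2005.
Later of the two: 28 April 2005.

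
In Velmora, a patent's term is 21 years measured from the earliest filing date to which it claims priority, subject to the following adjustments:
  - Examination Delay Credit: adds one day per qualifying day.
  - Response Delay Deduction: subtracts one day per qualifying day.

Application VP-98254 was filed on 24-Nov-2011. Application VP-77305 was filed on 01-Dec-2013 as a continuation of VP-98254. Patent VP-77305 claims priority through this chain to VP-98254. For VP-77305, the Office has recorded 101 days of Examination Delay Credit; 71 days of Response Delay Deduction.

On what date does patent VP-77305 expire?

December 24, 2032

Earliest priority filing: 24 November 2011.
Base term: 24 November 2011 + 21 years → 24 November 2032.
Examination Delay Credit: +101 days → 5 March 2033.
Response Delay Deduction: −71 days → 24 December 2032.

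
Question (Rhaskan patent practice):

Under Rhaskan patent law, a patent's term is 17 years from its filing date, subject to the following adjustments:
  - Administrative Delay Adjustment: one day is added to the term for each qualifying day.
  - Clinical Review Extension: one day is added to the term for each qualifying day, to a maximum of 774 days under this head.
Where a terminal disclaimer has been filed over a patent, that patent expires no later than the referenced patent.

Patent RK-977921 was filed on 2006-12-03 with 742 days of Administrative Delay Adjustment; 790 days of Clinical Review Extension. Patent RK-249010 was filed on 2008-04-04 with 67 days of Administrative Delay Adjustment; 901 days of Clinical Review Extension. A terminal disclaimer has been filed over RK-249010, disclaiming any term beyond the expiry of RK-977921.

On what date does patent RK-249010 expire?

July 24, 2027

Natural term of RK-249010:
  Base: filing + 17 years → 4 April 2025.
  Administrative Delay Adjustment: +67 days → 10 June 2025.
  Clinical Review Extension: 901 days claimed exceeds the 774-day cap, so +774 days → 24 July 2027.
Expiry of referenced patent RK-977921:
  Base: filing + 17 years → 3 December 2023.
  Administrative Delay Adjustment: +742 days → 14 December 2025.
  Clinical Review Extension: 790 days claimed exceeds the 774-day cap, so +774 days → 27 January 2028.
Terminal disclaimer: RK-249010 expires on the earlier of 24 July 2027 and 27 January 2028.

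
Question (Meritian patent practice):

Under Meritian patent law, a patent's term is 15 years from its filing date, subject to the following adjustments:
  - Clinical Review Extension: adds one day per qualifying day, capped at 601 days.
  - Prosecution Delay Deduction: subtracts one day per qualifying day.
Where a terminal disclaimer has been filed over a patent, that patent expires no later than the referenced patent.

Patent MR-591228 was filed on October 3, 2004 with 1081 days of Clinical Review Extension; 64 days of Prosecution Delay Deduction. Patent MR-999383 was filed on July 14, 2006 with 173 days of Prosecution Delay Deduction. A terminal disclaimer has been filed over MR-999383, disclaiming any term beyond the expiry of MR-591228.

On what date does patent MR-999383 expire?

January 22, 2021

Natural term of MR-999383:
  Base: filing + 15 years → 14 July 2021.
  Prosecution Delay Deduction: −173 days → 22 January 2021.
Expiry of referenced patent MR-591228:
  Base: filing + 15 years → 3 October 2019.
  Clinical Review Extension: 1081 days claimed exceeds the 601-day cap, so +601 days → 26 May 2021.
  Prosecution Delay Deduction: −64 days → 23 March 2021.
Terminal disclaimer: MR-999383 expires on the earlier of 22 January 2021 and 23 March 2021.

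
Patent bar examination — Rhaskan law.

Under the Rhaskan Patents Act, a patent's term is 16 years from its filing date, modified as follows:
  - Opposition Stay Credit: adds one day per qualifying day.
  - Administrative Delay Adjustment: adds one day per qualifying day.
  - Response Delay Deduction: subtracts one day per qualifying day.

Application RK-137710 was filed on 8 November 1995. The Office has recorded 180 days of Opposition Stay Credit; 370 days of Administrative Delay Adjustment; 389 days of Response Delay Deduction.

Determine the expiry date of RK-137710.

Base term: filing date + 16 years → 8 November 2011.
Opposition Stay Credit: +180 days → 6 May 2012.
Administrative Delay Adjustment: +370 days → 11 May 2013.
Response Delay Deduction: −389 days → 17 April 2012.

April 17, 2012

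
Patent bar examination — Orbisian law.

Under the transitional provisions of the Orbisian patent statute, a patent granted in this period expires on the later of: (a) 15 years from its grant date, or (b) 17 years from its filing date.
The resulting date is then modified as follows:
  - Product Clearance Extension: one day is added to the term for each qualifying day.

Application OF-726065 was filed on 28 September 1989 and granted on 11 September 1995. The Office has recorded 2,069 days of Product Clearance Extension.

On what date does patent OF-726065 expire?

2016-05-11

(a) grant + 15 years → 11 September 2010.
(b) filing + 17 years → 28 September 2006.
Later of the two: 11 September 2010.
Product Clearance Extension: +2069 days → 11 May 2016.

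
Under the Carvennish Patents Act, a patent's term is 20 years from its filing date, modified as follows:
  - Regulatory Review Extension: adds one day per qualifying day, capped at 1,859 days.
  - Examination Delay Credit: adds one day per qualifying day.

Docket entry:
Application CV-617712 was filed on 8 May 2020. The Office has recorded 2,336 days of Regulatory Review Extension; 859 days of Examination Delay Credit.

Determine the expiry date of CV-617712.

October 17, 2047

Base term: filing date + 20 years → 8 May 2040.
Regulatory Review Extension: 2336 days claimed exceeds the 1859-day cap, so +1859 days → 10 June 2045.
Examination Delay Credit: +859 days → 17 October 2047.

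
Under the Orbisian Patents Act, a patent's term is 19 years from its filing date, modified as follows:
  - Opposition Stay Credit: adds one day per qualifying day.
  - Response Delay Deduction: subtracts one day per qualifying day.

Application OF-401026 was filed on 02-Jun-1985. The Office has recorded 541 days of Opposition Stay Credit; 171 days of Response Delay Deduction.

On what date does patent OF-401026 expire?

2005-06-07

Base term: filing date + 19 years → 2 June 2004.
Opposition Stay Credit: +541 days → 25 November 2005.
Response Delay Deduction: −171 days → 7 June 2005.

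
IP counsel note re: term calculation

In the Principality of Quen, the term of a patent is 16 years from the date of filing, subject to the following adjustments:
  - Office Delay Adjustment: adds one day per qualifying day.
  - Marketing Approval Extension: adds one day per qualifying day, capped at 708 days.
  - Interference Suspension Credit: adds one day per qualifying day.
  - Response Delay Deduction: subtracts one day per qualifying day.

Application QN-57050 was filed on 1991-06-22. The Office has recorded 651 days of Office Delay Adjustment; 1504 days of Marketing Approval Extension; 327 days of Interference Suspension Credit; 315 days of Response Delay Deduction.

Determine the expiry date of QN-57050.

March 24, 2011

Base term: filing date + 16 years → 22 June 2007.
Office Delay Adjustment: +651 days → 3 April 2009.
Marketing Approval Extension: 1504 days claimed exceeds the 708-day cap, so +708 days → 12 March 2011.
Interference Suspension Credit: +327 days → 2 February 2012.
Response Delay Deduction: −315 days → 24 March 2011.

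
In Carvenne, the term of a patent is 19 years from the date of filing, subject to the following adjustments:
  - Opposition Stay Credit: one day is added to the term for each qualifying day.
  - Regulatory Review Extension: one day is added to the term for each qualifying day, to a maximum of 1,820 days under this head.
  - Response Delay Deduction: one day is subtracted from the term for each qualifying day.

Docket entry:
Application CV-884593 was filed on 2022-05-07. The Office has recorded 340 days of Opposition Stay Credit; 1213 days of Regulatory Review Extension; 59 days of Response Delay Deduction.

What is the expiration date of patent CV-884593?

2045-06-09

Base term: filing date + 19 years → 7 May 2041.
Opposition Stay Credit: +340 days → 12 April 2042.
Regulatory Review Extension: 1213 days (within the 1820-day cap) → +1213 days → 7 August 2045.
Response Delay Deduction: −59 days → 9 June 2045.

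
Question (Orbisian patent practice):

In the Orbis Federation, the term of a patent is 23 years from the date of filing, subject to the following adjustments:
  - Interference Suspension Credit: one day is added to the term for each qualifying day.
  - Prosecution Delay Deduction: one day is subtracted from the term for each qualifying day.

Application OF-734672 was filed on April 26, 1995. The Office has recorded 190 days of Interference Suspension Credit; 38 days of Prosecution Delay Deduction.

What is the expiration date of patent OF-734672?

Base term: filing date + 23 years → 26 April 2018.
Interference Suspension Credit: +190 days → 2 November 2018.
Prosecution Delay Deduction: −38 days → 25 September 2018.

2018-09-25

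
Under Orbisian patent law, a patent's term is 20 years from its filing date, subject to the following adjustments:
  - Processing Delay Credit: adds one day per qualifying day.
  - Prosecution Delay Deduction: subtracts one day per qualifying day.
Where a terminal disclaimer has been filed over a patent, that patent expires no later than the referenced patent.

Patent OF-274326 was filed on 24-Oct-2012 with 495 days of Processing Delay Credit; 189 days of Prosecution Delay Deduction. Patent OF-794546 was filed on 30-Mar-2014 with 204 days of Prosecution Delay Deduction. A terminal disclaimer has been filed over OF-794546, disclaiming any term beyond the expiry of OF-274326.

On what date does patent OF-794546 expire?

Natural term of OF-794546:
  Base: filing + 20 years → 30 March 2034.
  Prosecution Delay Deduction: −204 days → 7 September 2033.
Expiry of referenced patent OF-274326:
  Base: filing + 20 years → 24 October 2032.
  Processing Delay Credit: +495 days → 3 March 2034.
  Prosecution Delay Deduction: −189 days → 26 August 2033.
Terminal disclaimer: OF-794546 expires on the earlier of 7 September 2033 and 26 August 2033.

2033-08-26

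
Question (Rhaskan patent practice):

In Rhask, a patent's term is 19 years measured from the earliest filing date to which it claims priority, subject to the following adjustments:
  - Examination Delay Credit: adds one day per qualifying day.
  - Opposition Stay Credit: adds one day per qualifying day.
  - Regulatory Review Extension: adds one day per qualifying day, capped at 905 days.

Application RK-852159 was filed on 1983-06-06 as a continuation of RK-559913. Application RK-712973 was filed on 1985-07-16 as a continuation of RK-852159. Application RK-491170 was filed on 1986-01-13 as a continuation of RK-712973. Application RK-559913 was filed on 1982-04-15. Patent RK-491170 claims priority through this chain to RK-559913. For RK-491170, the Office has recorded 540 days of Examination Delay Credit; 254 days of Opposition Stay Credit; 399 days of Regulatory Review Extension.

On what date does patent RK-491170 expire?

July 21, 2004

Earliest priority filing: 15 April 1982.
Base term: 15 April 1982 + 19 years → 15 April 2001.
Examination Delay Credit: +540 days → 7 October 2002.
Opposition Stay Credit: +254 days → 18 June 2003.
Regulatory Review Extension: 399 days (within the 905-day cap) → +399 days → 21 July 2004.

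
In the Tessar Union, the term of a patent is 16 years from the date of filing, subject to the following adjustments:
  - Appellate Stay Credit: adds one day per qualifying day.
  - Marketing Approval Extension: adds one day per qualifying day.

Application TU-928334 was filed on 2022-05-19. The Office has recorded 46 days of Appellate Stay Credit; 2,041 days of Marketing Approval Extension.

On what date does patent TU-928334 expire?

Base term: filing date + 16 years → 19 May 2038.
Appellate Stay Credit: +46 days → 4 July 2038.
Marketing Approval Extension: +2041 days → 4 February 2044.

2044-02-04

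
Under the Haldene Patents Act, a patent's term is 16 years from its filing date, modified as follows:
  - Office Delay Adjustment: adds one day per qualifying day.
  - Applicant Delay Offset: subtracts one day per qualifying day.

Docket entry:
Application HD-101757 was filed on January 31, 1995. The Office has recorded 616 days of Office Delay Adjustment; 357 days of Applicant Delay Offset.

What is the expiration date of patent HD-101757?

Base term: filing date + 16 years → 31 January 2011.
Office Delay Adjustment: +616 days → 8 October 2012.
Applicant Delay Offset: −357 days → 17 October 2011.

October 17, 2011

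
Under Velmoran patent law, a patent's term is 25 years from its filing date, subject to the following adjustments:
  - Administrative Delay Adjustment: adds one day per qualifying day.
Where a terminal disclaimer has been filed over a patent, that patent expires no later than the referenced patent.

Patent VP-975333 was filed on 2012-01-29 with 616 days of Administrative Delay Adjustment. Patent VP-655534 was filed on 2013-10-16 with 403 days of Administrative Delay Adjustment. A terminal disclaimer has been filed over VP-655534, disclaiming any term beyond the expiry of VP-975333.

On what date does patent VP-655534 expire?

2038-10-07

Natural term of VP-655534:
  Base: filing + 25 years → 16 October 2038.
  Administrative Delay Adjustment: +403 days → 23 November 2039.
Expiry of referenced patent VP-975333:
  Base: filing + 25 years → 29 January 2037.
  Administrative Delay Adjustment: +616 days → 7 October 2038.
Terminal disclaimer: VP-655534 expires on the earlier of 23 November 2039 and 7 October 2038.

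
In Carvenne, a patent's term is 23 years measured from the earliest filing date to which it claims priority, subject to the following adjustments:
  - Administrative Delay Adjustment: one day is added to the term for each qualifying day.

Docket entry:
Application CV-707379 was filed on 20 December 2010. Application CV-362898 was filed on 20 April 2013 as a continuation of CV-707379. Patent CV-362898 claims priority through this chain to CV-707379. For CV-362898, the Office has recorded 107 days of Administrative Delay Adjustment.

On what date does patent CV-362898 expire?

April 6, 2034

Earliest priority filing: 20 December 2010.
Base term: 20 December 2010 + 23 years → 20 December 2033.
Administrative Delay Adjustment: +107 days → 6 April 2034.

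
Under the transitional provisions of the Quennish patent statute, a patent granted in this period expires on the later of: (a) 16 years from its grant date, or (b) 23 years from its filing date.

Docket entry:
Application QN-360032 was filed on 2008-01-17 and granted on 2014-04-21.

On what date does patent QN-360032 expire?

January 17, 2031

(a) grant + 16 years → 21 April 2030.
(b) filing + 23 years → 17 January 2031.
Later of the two: 17 January 2031.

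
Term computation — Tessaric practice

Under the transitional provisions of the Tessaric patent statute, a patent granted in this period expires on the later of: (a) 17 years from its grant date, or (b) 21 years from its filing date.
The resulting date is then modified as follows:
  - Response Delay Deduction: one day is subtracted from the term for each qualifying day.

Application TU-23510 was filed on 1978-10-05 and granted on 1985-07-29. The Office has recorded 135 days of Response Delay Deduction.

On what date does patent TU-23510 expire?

March 16, 2002

(a) grant + 17 years → 29 July 2002.
(b) filing + 21 years → 5 October 1999.
Later of the two: 29 July 2002.
Response Delay Deduction: −135 days → 16 March 2002.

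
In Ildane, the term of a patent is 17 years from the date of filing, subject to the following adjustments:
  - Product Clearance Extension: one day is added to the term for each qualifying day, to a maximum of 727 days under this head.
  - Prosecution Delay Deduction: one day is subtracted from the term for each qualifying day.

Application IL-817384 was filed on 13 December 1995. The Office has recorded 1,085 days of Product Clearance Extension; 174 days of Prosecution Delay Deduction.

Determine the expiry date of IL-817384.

June 19, 2014

Base term: filing date + 17 years → 13 December 2012.
Product Clearance Extension: 1085 days claimed exceeds the 727-day cap, so +727 days → 10 December 2014.
Prosecution Delay Deduction: −174 days → 19 June 2014.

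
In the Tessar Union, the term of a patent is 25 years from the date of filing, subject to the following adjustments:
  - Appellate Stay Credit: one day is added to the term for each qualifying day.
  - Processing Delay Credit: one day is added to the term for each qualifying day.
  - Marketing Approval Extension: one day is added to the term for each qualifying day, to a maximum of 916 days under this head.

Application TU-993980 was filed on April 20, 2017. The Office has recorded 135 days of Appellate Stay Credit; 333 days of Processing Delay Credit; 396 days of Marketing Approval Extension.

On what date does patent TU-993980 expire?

2044-08-31

Base term: filing date + 25 years → 20 April 2042.
Appellate Stay Credit: +135 days → 2 September 2042.
Processing Delay Credit: +333 days → 1 August 2043.
Marketing Approval Extension: 396 days (within the 916-day cap) → +396 days → 31 August 2044.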